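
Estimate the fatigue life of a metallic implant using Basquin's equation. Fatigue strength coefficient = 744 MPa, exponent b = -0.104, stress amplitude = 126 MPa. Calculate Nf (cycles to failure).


sigma_a = sigma_f' * (2Nf)^b
2Nf = (sigma_a/sigma_f')^(1/b)
2Nf = (126/744)^(1/-0.104)
2Nf = 26026010
Nf = 1.3013e+07


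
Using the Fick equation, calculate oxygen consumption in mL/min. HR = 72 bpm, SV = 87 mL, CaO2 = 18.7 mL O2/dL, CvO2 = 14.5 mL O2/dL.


CO = HR*SV = 72*87/1000 = 6.264 L/min
a-v O2 diff = 18.7 - 14.5 = 4.2 mL/dL
VO2 = CO * (CaO2-CvO2) * 10 dL/L
VO2 = 6.264 * 4.2 * 10
VO2 = 263.1 mL/min


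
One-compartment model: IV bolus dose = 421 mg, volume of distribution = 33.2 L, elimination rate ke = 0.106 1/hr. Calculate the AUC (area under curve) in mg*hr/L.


C0 = Dose/Vd = 421/33.2 = 12.6807 mg/L
AUC = C0/ke = 12.6807/0.106
AUC = 119.6 mg*hr/L


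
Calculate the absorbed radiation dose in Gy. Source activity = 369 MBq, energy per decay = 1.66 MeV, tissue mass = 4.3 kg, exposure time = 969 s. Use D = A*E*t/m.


A = 369 MBq = 3.6900e+08 Bq
E = 1.66 MeV = 2.65932e-13 J
D = A*E*t/m = 3.6900e+08*2.65932e-13*969/4.3
D = 0.02211 Gy


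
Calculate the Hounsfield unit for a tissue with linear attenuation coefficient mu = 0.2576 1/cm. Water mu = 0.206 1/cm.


HU = ((mu_tissue - mu_water) / mu_water) * 1000
HU = ((0.2576 - 0.206) / 0.206) * 1000
HU = 250.5


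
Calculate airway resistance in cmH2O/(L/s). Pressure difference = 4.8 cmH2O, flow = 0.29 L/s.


R = dP / flow
R = 4.8 / 0.29
R = 16.55 cmH2O/(L/s)


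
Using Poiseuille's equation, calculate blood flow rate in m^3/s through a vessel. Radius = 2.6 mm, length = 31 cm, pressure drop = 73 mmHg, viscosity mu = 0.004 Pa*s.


Q = pi*r^4*dP / (8*mu*L)
r = 0.0026 m, L = 0.31 m
dP = 73 mmHg = 9732.506 Pa
Q = 1.4085e-04 m^3/s


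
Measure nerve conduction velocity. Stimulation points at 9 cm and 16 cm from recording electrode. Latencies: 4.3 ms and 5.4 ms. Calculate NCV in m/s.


Distance = (16 - 9) / 100 = 0.07 m
dt = (5.4 - 4.3) / 1000 = 0.0011 s
NCV = dist / dt = 63.64 m/s


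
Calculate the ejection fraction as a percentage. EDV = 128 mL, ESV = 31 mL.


SV = EDV - ESV = 128 - 31 = 97 mL
EF = SV/EDV * 100 = 97/128 * 100
EF = 75.78%


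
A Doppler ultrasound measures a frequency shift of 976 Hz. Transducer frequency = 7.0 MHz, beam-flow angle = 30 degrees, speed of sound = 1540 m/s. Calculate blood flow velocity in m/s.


v = fd * c / (2 * f0 * cos(theta))
v = 976 * 1540 / (2 * 7.0000e+06 * cos(30))
v = 0.124 m/s


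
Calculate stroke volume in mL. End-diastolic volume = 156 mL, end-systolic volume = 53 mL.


SV = EDV - ESV
SV = 156 - 53
SV = 103 mL


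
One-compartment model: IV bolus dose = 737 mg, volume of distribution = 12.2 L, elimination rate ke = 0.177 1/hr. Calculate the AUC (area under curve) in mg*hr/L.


C0 = Dose/Vd = 737/12.2 = 60.4098 mg/L
AUC = C0/ke = 60.4098/0.177
AUC = 341.3 mg*hr/L


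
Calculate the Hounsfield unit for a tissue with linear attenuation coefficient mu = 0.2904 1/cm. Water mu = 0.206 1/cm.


HU = ((mu_tissue - mu_water) / mu_water) * 1000
HU = ((0.2904 - 0.206) / 0.206) * 1000
HU = 409.7


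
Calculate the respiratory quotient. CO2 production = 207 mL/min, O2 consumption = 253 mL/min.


RQ = VCO2 / VO2
RQ = 207 / 253
RQ = 0.8182


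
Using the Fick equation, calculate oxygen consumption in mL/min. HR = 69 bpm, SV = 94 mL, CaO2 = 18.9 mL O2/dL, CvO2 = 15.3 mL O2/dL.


CO = HR*SV = 69*94/1000 = 6.486 L/min
a-v O2 diff = 18.9 - 15.3 = 3.6 mL/dL
VO2 = CO * (CaO2-CvO2) * 10 dL/L
VO2 = 6.486 * 3.6 * 10
VO2 = 233.5 mL/min


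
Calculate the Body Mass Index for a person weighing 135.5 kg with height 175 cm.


BMI = weight / height^2
height = 175 cm = 1.75 m
BMI = 135.5 / 1.75^2
BMI = 44.24 kg/m^2


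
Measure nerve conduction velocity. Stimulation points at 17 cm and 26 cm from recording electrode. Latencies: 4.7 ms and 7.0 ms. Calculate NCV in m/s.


Distance = (26 - 17) / 100 = 0.09 m
dt = (7.0 - 4.7) / 1000 = 0.0023 s
NCV = dist / dt = 39.13 m/s


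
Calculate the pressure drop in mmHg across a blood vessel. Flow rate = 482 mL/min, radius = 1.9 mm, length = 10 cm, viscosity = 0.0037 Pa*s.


dP = 8*mu*L*Q / (pi*r^4)
Q = 482 mL/min = 8.03333e-06 m^3/s
dP = 580.795 Pa = 580.795 / 133.322 mmHg = 4.356 mmHg


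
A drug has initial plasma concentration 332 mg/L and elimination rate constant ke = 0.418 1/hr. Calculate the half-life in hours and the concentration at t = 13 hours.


t_half = ln(2) / ke = 0.693147 / 0.418 = 1.658 hr
C(t) = C0 * exp(-ke*t) = 332 * exp(-0.418*13)
C(13) = 1.449 mg/L


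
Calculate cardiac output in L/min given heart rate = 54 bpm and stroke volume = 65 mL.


CO = HR * SV
CO = 54 * 65 / 1000
CO = 3.51 L/min


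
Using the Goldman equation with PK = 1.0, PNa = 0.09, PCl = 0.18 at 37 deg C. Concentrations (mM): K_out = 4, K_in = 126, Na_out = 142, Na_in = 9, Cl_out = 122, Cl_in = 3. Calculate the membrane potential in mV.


Vm = (RT/F)*ln((PK*Ko + PNa*Nao + PCl*Cli)/(PK*Ki + PNa*Nai + PCl*Clo))
Numer = 17.32, Denom = 148.77
Vm = -57.47 mV


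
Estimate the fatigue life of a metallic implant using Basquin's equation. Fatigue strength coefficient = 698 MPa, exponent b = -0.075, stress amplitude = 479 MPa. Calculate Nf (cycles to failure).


sigma_a = sigma_f' * (2Nf)^b
2Nf = (sigma_a/sigma_f')^(1/b)
2Nf = (479/698)^(1/-0.075)
2Nf = 151.44867
Nf = 75.72


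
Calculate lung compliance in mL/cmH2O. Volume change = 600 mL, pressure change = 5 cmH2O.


C = dV / dP
C = 600 / 5
C = 120 mL/cmH2O


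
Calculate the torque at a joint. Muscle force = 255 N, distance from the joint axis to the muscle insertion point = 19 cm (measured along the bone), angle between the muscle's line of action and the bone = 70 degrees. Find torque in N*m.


Torque = F * d * sin(theta)   (moment arm = d*sin(theta))
d = 19 cm = 0.19 m
Torque = 255 * 0.19 * sin(70)
Torque = 45.53 N*m


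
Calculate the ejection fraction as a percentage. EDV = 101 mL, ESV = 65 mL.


SV = EDV - ESV = 101 - 65 = 36 mL
EF = SV/EDV * 100 = 36/101 * 100
EF = 35.64%


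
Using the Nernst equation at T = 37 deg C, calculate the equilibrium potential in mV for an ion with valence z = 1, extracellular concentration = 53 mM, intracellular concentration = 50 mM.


E = (RT/(zF)) * ln(C_out/C_in)
T = 37 + 273.15 = 310.15 K
E = (8.314 * 310.15 / (1 * 96485)) * ln(53/50)
E = 1.557 mV


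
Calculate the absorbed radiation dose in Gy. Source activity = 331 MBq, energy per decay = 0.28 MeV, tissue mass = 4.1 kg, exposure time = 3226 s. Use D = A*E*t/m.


A = 331 MBq = 3.3100e+08 Bq
E = 0.28 MeV = 4.4856e-14 J
D = A*E*t/m = 3.3100e+08*4.4856e-14*3226/4.1
D = 0.01168 Gy


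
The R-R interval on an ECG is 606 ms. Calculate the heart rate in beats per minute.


HR = 60 / RR_interval(s)
RR = 606 ms = 0.606 s
HR = 60 / 0.606 = 99.01 bpm


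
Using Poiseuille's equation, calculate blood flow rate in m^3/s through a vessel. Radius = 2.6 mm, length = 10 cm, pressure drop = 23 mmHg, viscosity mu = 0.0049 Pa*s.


Q = pi*r^4*dP / (8*mu*L)
r = 0.0026 m, L = 0.1 m
dP = 23 mmHg = 3066.406 Pa
Q = 1.1230e-04 m^3/s


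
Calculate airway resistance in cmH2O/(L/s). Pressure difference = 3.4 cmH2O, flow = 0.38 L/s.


R = dP / flow
R = 3.4 / 0.38
R = 8.947 cmH2O/(L/s)


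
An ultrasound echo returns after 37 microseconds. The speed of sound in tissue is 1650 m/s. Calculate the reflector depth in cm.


depth = c * t / 2
t = 37 us = 3.7000e-05 s
depth = 1650 * 3.7000e-05 / 2
depth = 0.030525 m = 3.0525 cm


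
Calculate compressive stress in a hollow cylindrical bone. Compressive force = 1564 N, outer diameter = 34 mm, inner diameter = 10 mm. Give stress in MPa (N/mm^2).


A = pi*(r_o^2 - r_i^2)
r_o = 17 mm, r_i = 5 mm
A = 829.38 mm^2
sigma = F/A = 1564 / 829.38
sigma = 1.886 MPa


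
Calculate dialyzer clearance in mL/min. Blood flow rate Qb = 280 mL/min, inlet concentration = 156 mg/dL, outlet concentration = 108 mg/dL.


K = Qb * (Cb_in - Cb_out) / Cb_in
K = 280 * (156 - 108) / 156
K = 86.15 mL/min


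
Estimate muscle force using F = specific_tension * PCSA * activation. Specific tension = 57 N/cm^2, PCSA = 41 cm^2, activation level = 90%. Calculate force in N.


F = sigma * PCSA * activation
F = 57 * 41 * 0.9
F = 2103 N


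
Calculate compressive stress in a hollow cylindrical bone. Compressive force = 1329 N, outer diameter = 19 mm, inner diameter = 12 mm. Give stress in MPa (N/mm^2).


A = pi*(r_o^2 - r_i^2)
r_o = 9.5 mm, r_i = 6 mm
A = 170.431 mm^2
sigma = F/A = 1329 / 170.431
sigma = 7.798 MPa


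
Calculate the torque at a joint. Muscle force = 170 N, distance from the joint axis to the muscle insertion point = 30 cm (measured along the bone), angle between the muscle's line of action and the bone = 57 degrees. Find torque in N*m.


Torque = F * d * sin(theta)   (moment arm = d*sin(theta))
d = 30 cm = 0.3 m
Torque = 170 * 0.3 * sin(57)
Torque = 42.77 N*m


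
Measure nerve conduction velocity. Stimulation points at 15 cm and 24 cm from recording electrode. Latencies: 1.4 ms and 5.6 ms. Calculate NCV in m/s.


Distance = (24 - 15) / 100 = 0.09 m
dt = (5.6 - 1.4) / 1000 = 0.0042 s
NCV = dist / dt = 21.43 m/s


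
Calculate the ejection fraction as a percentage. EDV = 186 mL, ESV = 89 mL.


SV = EDV - ESV = 186 - 89 = 97 mL
EF = SV/EDV * 100 = 97/186 * 100
EF = 52.15%


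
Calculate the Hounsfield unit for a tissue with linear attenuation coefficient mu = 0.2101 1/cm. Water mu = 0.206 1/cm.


HU = ((mu_tissue - mu_water) / mu_water) * 1000
HU = ((0.2101 - 0.206) / 0.206) * 1000
HU = 19.9


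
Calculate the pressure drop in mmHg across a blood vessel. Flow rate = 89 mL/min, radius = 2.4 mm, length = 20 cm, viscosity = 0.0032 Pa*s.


dP = 8*mu*L*Q / (pi*r^4)
Q = 89 mL/min = 1.48333e-06 m^3/s
dP = 72.864 Pa = 72.864 / 133.322 mmHg = 0.5465 mmHg


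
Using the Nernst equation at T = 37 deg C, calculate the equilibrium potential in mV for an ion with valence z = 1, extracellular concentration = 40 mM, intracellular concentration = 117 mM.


E = (RT/(zF)) * ln(C_out/C_in)
T = 37 + 273.15 = 310.15 K
E = (8.314 * 310.15 / (1 * 96485)) * ln(40/117)
E = -28.68 mV


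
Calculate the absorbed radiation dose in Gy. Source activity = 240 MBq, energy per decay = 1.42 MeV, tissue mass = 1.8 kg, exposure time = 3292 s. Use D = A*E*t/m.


A = 240 MBq = 2.4000e+08 Bq
E = 1.42 MeV = 2.27484e-13 J
D = A*E*t/m = 2.4000e+08*2.27484e-13*3292/1.8
D = 0.09985 Gy


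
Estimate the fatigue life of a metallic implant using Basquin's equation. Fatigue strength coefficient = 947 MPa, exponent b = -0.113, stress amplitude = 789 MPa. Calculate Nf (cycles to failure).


sigma_a = sigma_f' * (2Nf)^b
2Nf = (sigma_a/sigma_f')^(1/b)
2Nf = (789/947)^(1/-0.113)
2Nf = 5.0295689
Nf = 2.515


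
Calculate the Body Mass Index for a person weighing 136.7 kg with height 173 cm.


BMI = weight / height^2
height = 173 cm = 1.73 m
BMI = 136.7 / 1.73^2
BMI = 45.67 kg/m^2


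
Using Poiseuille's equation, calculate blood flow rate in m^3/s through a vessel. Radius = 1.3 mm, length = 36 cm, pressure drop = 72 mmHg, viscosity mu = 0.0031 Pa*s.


Q = pi*r^4*dP / (8*mu*L)
r = 0.0013 m, L = 0.36 m
dP = 72 mmHg = 9599.184 Pa
Q = 9.6472e-06 m^3/s


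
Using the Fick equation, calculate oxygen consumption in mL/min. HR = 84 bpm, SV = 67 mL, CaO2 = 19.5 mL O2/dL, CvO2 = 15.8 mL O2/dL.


CO = HR*SV = 84*67/1000 = 5.628 L/min
a-v O2 diff = 19.5 - 15.8 = 3.7 mL/dL
VO2 = CO * (CaO2-CvO2) * 10 dL/L
VO2 = 5.628 * 3.7 * 10
VO2 = 208.2 mL/min


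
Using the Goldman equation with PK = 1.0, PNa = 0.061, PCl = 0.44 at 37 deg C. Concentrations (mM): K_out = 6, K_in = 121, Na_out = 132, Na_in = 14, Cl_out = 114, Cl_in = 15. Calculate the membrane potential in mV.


Vm = (RT/F)*ln((PK*Ko + PNa*Nao + PCl*Cli)/(PK*Ki + PNa*Nai + PCl*Clo))
Numer = 20.652, Denom = 172.014
Vm = -56.65 mV


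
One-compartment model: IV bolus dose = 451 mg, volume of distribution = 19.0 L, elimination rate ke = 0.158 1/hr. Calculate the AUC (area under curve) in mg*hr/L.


C0 = Dose/Vd = 451/19.0 = 23.7368 mg/L
AUC = C0/ke = 23.7368/0.158
AUC = 150.2 mg*hr/L


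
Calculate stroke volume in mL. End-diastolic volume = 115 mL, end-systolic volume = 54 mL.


SV = EDV - ESV
SV = 115 - 54
SV = 61 mL


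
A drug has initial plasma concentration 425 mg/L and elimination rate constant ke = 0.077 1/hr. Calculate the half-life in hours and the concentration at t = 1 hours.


t_half = ln(2) / ke = 0.693147 / 0.077 = 9.002 hr
C(t) = C0 * exp(-ke*t) = 425 * exp(-0.077*1)
C(1) = 393.5 mg/L


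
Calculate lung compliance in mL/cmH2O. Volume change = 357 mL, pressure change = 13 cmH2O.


C = dV / dP
C = 357 / 13
C = 27.46 mL/cmH2O


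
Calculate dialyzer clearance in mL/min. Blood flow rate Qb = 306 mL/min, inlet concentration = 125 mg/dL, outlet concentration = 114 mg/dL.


K = Qb * (Cb_in - Cb_out) / Cb_in
K = 306 * (125 - 114) / 125
K = 26.93 mL/min


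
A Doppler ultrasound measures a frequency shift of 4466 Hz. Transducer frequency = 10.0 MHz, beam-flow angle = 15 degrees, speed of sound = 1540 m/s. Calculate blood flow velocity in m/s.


v = fd * c / (2 * f0 * cos(theta))
v = 4466 * 1540 / (2 * 1.0000e+07 * cos(15))
v = 0.356 m/s


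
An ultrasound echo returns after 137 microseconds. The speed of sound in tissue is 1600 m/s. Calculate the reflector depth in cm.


depth = c * t / 2
t = 137 us = 1.3700e-04 s
depth = 1600 * 1.3700e-04 / 2
depth = 0.1096 m = 10.96 cm


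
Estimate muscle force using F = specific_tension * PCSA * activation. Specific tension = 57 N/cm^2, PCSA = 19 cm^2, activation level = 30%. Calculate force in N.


F = sigma * PCSA * activation
F = 57 * 19 * 0.3
F = 324.9 N


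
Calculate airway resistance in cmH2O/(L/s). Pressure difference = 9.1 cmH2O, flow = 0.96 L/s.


R = dP / flow
R = 9.1 / 0.96
R = 9.479 cmH2O/(L/s)


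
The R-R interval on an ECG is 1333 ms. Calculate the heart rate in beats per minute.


HR = 60 / RR_interval(s)
RR = 1333 ms = 1.333 s
HR = 60 / 1.333 = 45.01 bpm


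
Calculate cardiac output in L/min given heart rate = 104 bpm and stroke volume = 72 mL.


CO = HR * SV
CO = 104 * 72 / 1000
CO = 7.488 L/min


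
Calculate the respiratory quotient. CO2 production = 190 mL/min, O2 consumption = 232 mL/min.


RQ = VCO2 / VO2
RQ = 190 / 232
RQ = 0.819


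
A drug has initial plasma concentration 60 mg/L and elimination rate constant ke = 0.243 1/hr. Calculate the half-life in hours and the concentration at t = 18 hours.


t_half = ln(2) / ke = 0.693147 / 0.243 = 2.852 hr
C(t) = C0 * exp(-ke*t) = 60 * exp(-0.243*18)
C(18) = 0.756 mg/L


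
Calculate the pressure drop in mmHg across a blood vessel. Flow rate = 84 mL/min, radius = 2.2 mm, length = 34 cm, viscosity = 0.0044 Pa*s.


dP = 8*mu*L*Q / (pi*r^4)
Q = 84 mL/min = 1.4e-06 m^3/s
dP = 227.672 Pa = 227.672 / 133.322 mmHg = 1.708 mmHg


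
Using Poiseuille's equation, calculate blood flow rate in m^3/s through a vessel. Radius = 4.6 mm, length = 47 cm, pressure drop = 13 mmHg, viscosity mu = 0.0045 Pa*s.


Q = pi*r^4*dP / (8*mu*L)
r = 0.0046 m, L = 0.47 m
dP = 13 mmHg = 1733.186 Pa
Q = 1.4409e-04 m^3/s


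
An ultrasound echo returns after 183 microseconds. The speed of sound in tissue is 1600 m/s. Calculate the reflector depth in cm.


depth = c * t / 2
t = 183 us = 1.8300e-04 s
depth = 1600 * 1.8300e-04 / 2
depth = 0.1464 m = 14.64 cm


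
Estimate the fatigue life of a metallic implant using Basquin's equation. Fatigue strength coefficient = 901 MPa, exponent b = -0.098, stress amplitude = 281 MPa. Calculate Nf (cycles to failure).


sigma_a = sigma_f' * (2Nf)^b
2Nf = (sigma_a/sigma_f')^(1/b)
2Nf = (281/901)^(1/-0.098)
2Nf = 145698.07
Nf = 7.285e+04


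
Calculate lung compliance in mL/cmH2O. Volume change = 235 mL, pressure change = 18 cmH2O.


C = dV / dP
C = 235 / 18
C = 13.06 mL/cmH2O


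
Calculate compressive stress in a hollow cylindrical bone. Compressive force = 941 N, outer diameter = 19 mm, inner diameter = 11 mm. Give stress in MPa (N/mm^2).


A = pi*(r_o^2 - r_i^2)
r_o = 9.5 mm, r_i = 5.5 mm
A = 188.496 mm^2
sigma = F/A = 941 / 188.496
sigma = 4.992 MPa


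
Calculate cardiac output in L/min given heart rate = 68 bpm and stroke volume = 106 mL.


CO = HR * SV
CO = 68 * 106 / 1000
CO = 7.208 L/min


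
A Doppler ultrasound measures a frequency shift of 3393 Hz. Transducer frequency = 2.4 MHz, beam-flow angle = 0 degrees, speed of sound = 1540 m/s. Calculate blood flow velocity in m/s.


v = fd * c / (2 * f0 * cos(theta))
v = 3393 * 1540 / (2 * 2.4000e+06 * cos(0))
v = 1.089 m/s


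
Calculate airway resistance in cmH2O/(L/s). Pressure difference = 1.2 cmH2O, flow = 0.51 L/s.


R = dP / flow
R = 1.2 / 0.51
R = 2.353 cmH2O/(L/s)


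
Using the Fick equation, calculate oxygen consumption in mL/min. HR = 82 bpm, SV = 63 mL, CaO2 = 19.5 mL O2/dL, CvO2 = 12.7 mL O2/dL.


CO = HR*SV = 82*63/1000 = 5.166 L/min
a-v O2 diff = 19.5 - 12.7 = 6.8 mL/dL
VO2 = CO * (CaO2-CvO2) * 10 dL/L
VO2 = 5.166 * 6.8 * 10
VO2 = 351.3 mL/min


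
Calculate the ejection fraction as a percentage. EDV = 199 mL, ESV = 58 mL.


SV = EDV - ESV = 199 - 58 = 141 mL
EF = SV/EDV * 100 = 141/199 * 100
EF = 70.85%


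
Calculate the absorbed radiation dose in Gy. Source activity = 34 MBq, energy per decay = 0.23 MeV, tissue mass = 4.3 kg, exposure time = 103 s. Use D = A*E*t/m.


A = 34 MBq = 3.4000e+07 Bq
E = 0.23 MeV = 3.6846e-14 J
D = A*E*t/m = 3.4000e+07*3.6846e-14*103/4.3
D = 3.0008e-05 Gy


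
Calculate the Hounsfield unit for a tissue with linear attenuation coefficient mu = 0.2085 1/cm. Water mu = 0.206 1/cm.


HU = ((mu_tissue - mu_water) / mu_water) * 1000
HU = ((0.2085 - 0.206) / 0.206) * 1000
HU = 12.14


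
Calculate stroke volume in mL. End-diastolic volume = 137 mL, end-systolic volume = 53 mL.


SV = EDV - ESV
SV = 137 - 53
SV = 84 mL


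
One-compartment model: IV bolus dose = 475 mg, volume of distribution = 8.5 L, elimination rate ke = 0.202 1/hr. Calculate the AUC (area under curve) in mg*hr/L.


C0 = Dose/Vd = 475/8.5 = 55.8824 mg/L
AUC = C0/ke = 55.8824/0.202
AUC = 276.6 mg*hr/L


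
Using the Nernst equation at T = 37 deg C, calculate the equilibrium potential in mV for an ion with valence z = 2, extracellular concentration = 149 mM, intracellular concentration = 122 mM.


E = (RT/(zF)) * ln(C_out/C_in)
T = 37 + 273.15 = 310.15 K
E = (8.314 * 310.15 / (2 * 96485)) * ln(149/122)
E = 2.672 mV


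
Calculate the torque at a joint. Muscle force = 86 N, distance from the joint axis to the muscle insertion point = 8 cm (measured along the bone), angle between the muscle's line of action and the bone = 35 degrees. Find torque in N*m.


Torque = F * d * sin(theta)   (moment arm = d*sin(theta))
d = 8 cm = 0.08 m
Torque = 86 * 0.08 * sin(35)
Torque = 3.946 N*m


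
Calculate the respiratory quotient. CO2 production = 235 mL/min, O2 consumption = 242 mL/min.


RQ = VCO2 / VO2
RQ = 235 / 242
RQ = 0.9711


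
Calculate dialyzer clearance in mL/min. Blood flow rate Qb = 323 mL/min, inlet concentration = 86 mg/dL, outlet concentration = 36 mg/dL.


K = Qb * (Cb_in - Cb_out) / Cb_in
K = 323 * (86 - 36) / 86
K = 187.8 mL/min


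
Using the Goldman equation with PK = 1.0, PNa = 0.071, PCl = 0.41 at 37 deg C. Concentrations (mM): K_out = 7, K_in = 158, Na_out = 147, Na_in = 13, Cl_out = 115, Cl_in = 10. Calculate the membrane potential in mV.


Vm = (RT/F)*ln((PK*Ko + PNa*Nao + PCl*Cli)/(PK*Ki + PNa*Nai + PCl*Clo))
Numer = 21.537, Denom = 206.073
Vm = -60.36 mV


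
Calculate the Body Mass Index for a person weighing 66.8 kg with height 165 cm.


BMI = weight / height^2
height = 165 cm = 1.65 m
BMI = 66.8 / 1.65^2
BMI = 24.54 kg/m^2


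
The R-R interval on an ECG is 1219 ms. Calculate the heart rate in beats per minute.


HR = 60 / RR_interval(s)
RR = 1219 ms = 1.219 s
HR = 60 / 1.219 = 49.22 bpm


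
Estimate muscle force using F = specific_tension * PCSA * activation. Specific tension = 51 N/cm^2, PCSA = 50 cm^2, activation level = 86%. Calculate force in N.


F = sigma * PCSA * activation
F = 51 * 50 * 0.86
F = 2193 N


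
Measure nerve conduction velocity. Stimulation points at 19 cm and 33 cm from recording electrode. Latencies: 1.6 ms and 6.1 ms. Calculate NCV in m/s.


Distance = (33 - 19) / 100 = 0.14 m
dt = (6.1 - 1.6) / 1000 = 0.0045 s
NCV = dist / dt = 31.11 m/s


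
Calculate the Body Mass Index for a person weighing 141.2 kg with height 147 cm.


BMI = weight / height^2
height = 147 cm = 1.47 m
BMI = 141.2 / 1.47^2
BMI = 65.34 kg/m^2


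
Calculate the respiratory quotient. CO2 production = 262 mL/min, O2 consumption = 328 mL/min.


RQ = VCO2 / VO2
RQ = 262 / 328
RQ = 0.7988


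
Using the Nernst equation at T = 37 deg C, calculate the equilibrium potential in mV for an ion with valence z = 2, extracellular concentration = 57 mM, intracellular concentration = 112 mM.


E = (RT/(zF)) * ln(C_out/C_in)
T = 37 + 273.15 = 310.15 K
E = (8.314 * 310.15 / (2 * 96485)) * ln(57/112)
E = -9.026 mV


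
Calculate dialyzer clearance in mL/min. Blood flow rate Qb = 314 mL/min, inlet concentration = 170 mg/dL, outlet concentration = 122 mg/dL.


K = Qb * (Cb_in - Cb_out) / Cb_in
K = 314 * (170 - 122) / 170
K = 88.66 mL/min


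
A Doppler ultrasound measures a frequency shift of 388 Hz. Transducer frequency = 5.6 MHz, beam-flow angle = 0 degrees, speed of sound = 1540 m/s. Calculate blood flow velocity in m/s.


v = fd * c / (2 * f0 * cos(theta))
v = 388 * 1540 / (2 * 5.6000e+06 * cos(0))
v = 0.05335 m/s


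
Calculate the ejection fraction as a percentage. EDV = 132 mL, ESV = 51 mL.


SV = EDV - ESV = 132 - 51 = 81 mL
EF = SV/EDV * 100 = 81/132 * 100
EF = 61.36%


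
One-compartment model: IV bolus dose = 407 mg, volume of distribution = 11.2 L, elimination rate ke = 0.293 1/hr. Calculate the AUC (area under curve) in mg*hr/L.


C0 = Dose/Vd = 407/11.2 = 36.3393 mg/L
AUC = C0/ke = 36.3393/0.293
AUC = 124 mg*hr/L


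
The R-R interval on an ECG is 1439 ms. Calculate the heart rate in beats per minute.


HR = 60 / RR_interval(s)
RR = 1439 ms = 1.439 s
HR = 60 / 1.439 = 41.7 bpm


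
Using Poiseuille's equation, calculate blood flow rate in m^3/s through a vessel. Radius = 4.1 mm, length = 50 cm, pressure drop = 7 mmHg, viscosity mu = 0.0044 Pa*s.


Q = pi*r^4*dP / (8*mu*L)
r = 0.0041 m, L = 0.5 m
dP = 7 mmHg = 933.254 Pa
Q = 4.7073e-05 m^3/s


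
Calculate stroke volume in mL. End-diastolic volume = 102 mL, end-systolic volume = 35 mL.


SV = EDV - ESV
SV = 102 - 35
SV = 67 mL


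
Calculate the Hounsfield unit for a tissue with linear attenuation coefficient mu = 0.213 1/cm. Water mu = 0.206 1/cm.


HU = ((mu_tissue - mu_water) / mu_water) * 1000
HU = ((0.213 - 0.206) / 0.206) * 1000
HU = 33.98


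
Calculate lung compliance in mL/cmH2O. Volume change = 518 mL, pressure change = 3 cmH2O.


C = dV / dP
C = 518 / 3
C = 172.7 mL/cmH2O


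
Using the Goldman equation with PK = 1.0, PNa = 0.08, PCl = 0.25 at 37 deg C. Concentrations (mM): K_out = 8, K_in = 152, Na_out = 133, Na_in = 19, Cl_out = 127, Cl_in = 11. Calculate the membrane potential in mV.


Vm = (RT/F)*ln((PK*Ko + PNa*Nao + PCl*Cli)/(PK*Ki + PNa*Nai + PCl*Clo))
Numer = 21.39, Denom = 185.27
Vm = -57.7 mV


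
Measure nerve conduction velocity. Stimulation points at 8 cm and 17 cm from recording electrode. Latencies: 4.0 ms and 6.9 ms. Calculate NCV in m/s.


Distance = (17 - 8) / 100 = 0.09 m
dt = (6.9 - 4.0) / 1000 = 0.0029 s
NCV = dist / dt = 31.03 m/s


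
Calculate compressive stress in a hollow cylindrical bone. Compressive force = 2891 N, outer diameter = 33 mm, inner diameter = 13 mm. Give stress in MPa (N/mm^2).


A = pi*(r_o^2 - r_i^2)
r_o = 16.5 mm, r_i = 6.5 mm
A = 722.566 mm^2
sigma = F/A = 2891 / 722.566
sigma = 4.001 MPa


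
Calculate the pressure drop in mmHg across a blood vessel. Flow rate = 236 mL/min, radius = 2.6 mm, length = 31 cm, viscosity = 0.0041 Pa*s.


dP = 8*mu*L*Q / (pi*r^4)
Q = 236 mL/min = 3.93333e-06 m^3/s
dP = 278.582 Pa = 278.582 / 133.322 mmHg = 2.09 mmHg


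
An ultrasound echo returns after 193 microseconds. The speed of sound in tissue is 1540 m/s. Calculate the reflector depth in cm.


depth = c * t / 2
t = 193 us = 1.9300e-04 s
depth = 1540 * 1.9300e-04 / 2
depth = 0.14861 m = 14.861 cm


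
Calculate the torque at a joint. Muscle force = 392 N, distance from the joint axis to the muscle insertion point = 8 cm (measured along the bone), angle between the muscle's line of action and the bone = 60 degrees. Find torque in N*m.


Torque = F * d * sin(theta)   (moment arm = d*sin(theta))
d = 8 cm = 0.08 m
Torque = 392 * 0.08 * sin(60)
Torque = 27.16 N*m


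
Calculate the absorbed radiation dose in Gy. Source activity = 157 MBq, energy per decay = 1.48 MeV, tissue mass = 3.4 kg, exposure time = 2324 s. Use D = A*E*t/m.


A = 157 MBq = 1.5700e+08 Bq
E = 1.48 MeV = 2.37096e-13 J
D = A*E*t/m = 1.5700e+08*2.37096e-13*2324/3.4
D = 0.02544 Gy


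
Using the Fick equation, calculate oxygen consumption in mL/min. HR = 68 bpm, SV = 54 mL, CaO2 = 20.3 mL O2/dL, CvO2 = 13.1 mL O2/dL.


CO = HR*SV = 68*54/1000 = 3.672 L/min
a-v O2 diff = 20.3 - 13.1 = 7.2 mL/dL
VO2 = CO * (CaO2-CvO2) * 10 dL/L
VO2 = 3.672 * 7.2 * 10
VO2 = 264.4 mL/min


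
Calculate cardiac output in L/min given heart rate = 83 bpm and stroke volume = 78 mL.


CO = HR * SV
CO = 83 * 78 / 1000
CO = 6.474 L/min


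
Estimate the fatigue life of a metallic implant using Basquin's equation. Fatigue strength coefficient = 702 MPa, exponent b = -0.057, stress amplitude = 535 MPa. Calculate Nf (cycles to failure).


sigma_a = sigma_f' * (2Nf)^b
2Nf = (sigma_a/sigma_f')^(1/b)
2Nf = (535/702)^(1/-0.057)
2Nf = 117.4581
Nf = 58.73


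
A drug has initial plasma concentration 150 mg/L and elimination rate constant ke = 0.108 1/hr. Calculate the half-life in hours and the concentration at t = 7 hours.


t_half = ln(2) / ke = 0.693147 / 0.108 = 6.418 hr
C(t) = C0 * exp(-ke*t) = 150 * exp(-0.108*7)
C(7) = 70.43 mg/L


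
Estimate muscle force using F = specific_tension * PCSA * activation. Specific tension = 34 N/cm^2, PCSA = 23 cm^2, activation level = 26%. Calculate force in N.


F = sigma * PCSA * activation
F = 34 * 23 * 0.26
F = 203.3 N


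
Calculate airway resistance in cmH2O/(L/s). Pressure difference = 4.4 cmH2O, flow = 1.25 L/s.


R = dP / flow
R = 4.4 / 1.25
R = 3.52 cmH2O/(L/s)


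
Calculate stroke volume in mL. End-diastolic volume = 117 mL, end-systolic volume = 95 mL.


SV = EDV - ESV
SV = 117 - 95
SV = 22 mL


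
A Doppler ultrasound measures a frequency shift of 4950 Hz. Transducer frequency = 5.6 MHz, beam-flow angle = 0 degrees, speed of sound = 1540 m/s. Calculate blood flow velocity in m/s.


v = fd * c / (2 * f0 * cos(theta))
v = 4950 * 1540 / (2 * 5.6000e+06 * cos(0))
v = 0.6806 m/s


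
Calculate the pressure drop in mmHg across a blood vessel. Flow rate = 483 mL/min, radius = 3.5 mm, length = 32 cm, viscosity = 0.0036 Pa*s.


dP = 8*mu*L*Q / (pi*r^4)
Q = 483 mL/min = 8.05e-06 m^3/s
dP = 157.368 Pa = 157.368 / 133.322 mmHg = 1.18 mmHg


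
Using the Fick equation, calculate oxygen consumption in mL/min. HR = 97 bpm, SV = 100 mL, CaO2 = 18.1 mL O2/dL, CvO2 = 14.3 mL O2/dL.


CO = HR*SV = 97*100/1000 = 9.7 L/min
a-v O2 diff = 18.1 - 14.3 = 3.8 mL/dL
VO2 = CO * (CaO2-CvO2) * 10 dL/L
VO2 = 9.7 * 3.8 * 10
VO2 = 368.6 mL/min


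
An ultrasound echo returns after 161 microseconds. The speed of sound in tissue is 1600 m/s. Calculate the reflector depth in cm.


depth = c * t / 2
t = 161 us = 1.6100e-04 s
depth = 1600 * 1.6100e-04 / 2
depth = 0.1288 m = 12.88 cm


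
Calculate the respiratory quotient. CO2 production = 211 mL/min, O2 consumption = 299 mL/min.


RQ = VCO2 / VO2
RQ = 211 / 299
RQ = 0.7057


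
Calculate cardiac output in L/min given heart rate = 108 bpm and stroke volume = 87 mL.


CO = HR * SV
CO = 108 * 87 / 1000
CO = 9.396 L/min


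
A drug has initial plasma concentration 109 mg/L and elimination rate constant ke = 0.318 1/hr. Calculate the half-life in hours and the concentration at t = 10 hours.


t_half = ln(2) / ke = 0.693147 / 0.318 = 2.18 hr
C(t) = C0 * exp(-ke*t) = 109 * exp(-0.318*10)
C(10) = 4.533 mg/L


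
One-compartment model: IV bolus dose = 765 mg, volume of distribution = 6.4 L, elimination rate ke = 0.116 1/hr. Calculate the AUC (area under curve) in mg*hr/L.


C0 = Dose/Vd = 765/6.4 = 119.531 mg/L
AUC = C0/ke = 119.531/0.116
AUC = 1030 mg*hr/L


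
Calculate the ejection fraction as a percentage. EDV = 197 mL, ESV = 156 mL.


SV = EDV - ESV = 197 - 156 = 41 mL
EF = SV/EDV * 100 = 41/197 * 100
EF = 20.81%


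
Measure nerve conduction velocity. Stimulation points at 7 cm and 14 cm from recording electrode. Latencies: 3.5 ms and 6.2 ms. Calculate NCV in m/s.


Distance = (14 - 7) / 100 = 0.07 m
dt = (6.2 - 3.5) / 1000 = 0.0027 s
NCV = dist / dt = 25.93 m/s


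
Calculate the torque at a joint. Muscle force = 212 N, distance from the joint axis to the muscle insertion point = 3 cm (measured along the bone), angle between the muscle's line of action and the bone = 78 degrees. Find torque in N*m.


Torque = F * d * sin(theta)   (moment arm = d*sin(theta))
d = 3 cm = 0.03 m
Torque = 212 * 0.03 * sin(78)
Torque = 6.221 N*m


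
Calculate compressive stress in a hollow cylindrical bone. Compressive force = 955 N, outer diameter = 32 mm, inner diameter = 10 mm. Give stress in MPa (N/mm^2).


A = pi*(r_o^2 - r_i^2)
r_o = 16 mm, r_i = 5 mm
A = 725.708 mm^2
sigma = F/A = 955 / 725.708
sigma = 1.316 MPa


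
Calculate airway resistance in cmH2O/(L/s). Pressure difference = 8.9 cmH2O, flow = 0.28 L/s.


R = dP / flow
R = 8.9 / 0.28
R = 31.79 cmH2O/(L/s)


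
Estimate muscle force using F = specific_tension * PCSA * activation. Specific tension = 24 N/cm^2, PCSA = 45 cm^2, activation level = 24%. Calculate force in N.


F = sigma * PCSA * activation
F = 24 * 45 * 0.24
F = 259.2 N


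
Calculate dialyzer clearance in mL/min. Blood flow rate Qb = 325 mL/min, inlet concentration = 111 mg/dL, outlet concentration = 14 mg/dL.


K = Qb * (Cb_in - Cb_out) / Cb_in
K = 325 * (111 - 14) / 111
K = 284 mL/min


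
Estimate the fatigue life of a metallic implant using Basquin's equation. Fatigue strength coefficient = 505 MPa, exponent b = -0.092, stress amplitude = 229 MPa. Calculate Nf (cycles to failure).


sigma_a = sigma_f' * (2Nf)^b
2Nf = (sigma_a/sigma_f')^(1/b)
2Nf = (229/505)^(1/-0.092)
2Nf = 5410.2366
Nf = 2705


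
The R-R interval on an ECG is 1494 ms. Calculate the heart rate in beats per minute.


HR = 60 / RR_interval(s)
RR = 1494 ms = 1.494 s
HR = 60 / 1.494 = 40.16 bpm


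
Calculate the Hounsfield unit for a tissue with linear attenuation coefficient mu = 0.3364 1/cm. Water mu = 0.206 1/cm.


HU = ((mu_tissue - mu_water) / mu_water) * 1000
HU = ((0.3364 - 0.206) / 0.206) * 1000
HU = 633


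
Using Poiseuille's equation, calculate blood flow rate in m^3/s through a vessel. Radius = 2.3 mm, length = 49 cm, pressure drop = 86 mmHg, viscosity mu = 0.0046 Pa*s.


Q = pi*r^4*dP / (8*mu*L)
r = 0.0023 m, L = 0.49 m
dP = 86 mmHg = 11465.692 Pa
Q = 5.5901e-05 m^3/s


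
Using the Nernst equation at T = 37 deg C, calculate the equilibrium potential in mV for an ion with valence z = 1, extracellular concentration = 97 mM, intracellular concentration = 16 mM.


E = (RT/(zF)) * ln(C_out/C_in)
T = 37 + 273.15 = 310.15 K
E = (8.314 * 310.15 / (1 * 96485)) * ln(97/16)
E = 48.16 mV


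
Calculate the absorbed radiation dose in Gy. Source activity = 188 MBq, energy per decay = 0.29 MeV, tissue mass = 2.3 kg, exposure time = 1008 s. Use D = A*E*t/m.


A = 188 MBq = 1.8800e+08 Bq
E = 0.29 MeV = 4.6458e-14 J
D = A*E*t/m = 1.8800e+08*4.6458e-14*1008/2.3
D = 0.003828 Gy


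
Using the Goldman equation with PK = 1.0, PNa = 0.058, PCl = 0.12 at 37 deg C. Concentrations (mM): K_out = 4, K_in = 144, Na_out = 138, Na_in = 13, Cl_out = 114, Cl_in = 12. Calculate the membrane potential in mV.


Vm = (RT/F)*ln((PK*Ko + PNa*Nao + PCl*Cli)/(PK*Ki + PNa*Nai + PCl*Clo))
Numer = 13.444, Denom = 158.434
Vm = -65.93 mV


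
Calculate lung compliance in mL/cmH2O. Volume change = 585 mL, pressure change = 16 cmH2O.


C = dV / dP
C = 585 / 16
C = 36.56 mL/cmH2O


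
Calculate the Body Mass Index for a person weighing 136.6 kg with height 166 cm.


BMI = weight / height^2
height = 166 cm = 1.66 m
BMI = 136.6 / 1.66^2
BMI = 49.57 kg/m^2


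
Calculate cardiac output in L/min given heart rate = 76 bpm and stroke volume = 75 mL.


CO = HR * SV
CO = 76 * 75 / 1000
CO = 5.7 L/min


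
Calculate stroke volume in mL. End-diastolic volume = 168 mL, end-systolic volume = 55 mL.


SV = EDV - ESV
SV = 168 - 55
SV = 113 mL


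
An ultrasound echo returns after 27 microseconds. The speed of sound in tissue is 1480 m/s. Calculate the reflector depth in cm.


depth = c * t / 2
t = 27 us = 2.7000e-05 s
depth = 1480 * 2.7000e-05 / 2
depth = 0.01998 m = 1.998 cm


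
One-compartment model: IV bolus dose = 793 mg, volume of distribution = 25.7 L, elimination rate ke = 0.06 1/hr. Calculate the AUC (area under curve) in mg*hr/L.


C0 = Dose/Vd = 793/25.7 = 30.856 mg/L
AUC = C0/ke = 30.856/0.06
AUC = 514.3 mg*hr/L


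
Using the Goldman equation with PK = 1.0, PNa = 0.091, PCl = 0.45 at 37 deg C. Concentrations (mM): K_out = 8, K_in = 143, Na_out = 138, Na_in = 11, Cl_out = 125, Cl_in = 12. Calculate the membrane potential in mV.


Vm = (RT/F)*ln((PK*Ko + PNa*Nao + PCl*Cli)/(PK*Ki + PNa*Nai + PCl*Clo))
Numer = 25.958, Denom = 200.251
Vm = -54.6 mV


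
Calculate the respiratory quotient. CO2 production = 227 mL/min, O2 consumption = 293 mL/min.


RQ = VCO2 / VO2
RQ = 227 / 293
RQ = 0.7747


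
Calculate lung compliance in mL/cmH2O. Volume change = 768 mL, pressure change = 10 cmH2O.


C = dV / dP
C = 768 / 10
C = 76.8 mL/cmH2O


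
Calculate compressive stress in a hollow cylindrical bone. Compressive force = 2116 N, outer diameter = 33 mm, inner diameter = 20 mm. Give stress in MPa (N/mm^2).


A = pi*(r_o^2 - r_i^2)
r_o = 16.5 mm, r_i = 10 mm
A = 541.139 mm^2
sigma = F/A = 2116 / 541.139
sigma = 3.91 MPa


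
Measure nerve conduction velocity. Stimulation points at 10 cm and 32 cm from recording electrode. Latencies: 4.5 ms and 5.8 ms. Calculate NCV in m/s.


Distance = (32 - 10) / 100 = 0.22 m
dt = (5.8 - 4.5) / 1000 = 0.0013 s
NCV = dist / dt = 169.2 m/s


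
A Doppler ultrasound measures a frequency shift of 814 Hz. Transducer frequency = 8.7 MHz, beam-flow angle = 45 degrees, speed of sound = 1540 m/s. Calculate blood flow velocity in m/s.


v = fd * c / (2 * f0 * cos(theta))
v = 814 * 1540 / (2 * 8.7000e+06 * cos(45))
v = 0.1019 m/s


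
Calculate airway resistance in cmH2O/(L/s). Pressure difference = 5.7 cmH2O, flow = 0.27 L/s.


R = dP / flow
R = 5.7 / 0.27
R = 21.11 cmH2O/(L/s)


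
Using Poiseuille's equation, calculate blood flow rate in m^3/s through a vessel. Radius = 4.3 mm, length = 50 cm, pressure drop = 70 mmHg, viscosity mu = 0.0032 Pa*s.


Q = pi*r^4*dP / (8*mu*L)
r = 0.0043 m, L = 0.5 m
dP = 70 mmHg = 9332.54 Pa
Q = 7.8309e-04 m^3/s


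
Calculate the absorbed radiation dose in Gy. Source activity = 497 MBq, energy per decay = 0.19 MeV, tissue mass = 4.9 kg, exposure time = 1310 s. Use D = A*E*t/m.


A = 497 MBq = 4.9700e+08 Bq
E = 0.19 MeV = 3.0438e-14 J
D = A*E*t/m = 4.9700e+08*3.0438e-14*1310/4.9
D = 0.004044 Gy


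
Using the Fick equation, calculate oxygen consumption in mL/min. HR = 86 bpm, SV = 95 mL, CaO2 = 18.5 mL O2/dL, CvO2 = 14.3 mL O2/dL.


CO = HR*SV = 86*95/1000 = 8.17 L/min
a-v O2 diff = 18.5 - 14.3 = 4.2 mL/dL
VO2 = CO * (CaO2-CvO2) * 10 dL/L
VO2 = 8.17 * 4.2 * 10
VO2 = 343.1 mL/min


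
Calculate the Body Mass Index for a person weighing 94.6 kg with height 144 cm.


BMI = weight / height^2
height = 144 cm = 1.44 m
BMI = 94.6 / 1.44^2
BMI = 45.62 kg/m^2


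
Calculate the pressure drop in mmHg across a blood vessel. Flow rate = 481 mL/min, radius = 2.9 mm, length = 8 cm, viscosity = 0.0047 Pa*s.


dP = 8*mu*L*Q / (pi*r^4)
Q = 481 mL/min = 8.01667e-06 m^3/s
dP = 108.525 Pa = 108.525 / 133.322 mmHg = 0.814 mmHg


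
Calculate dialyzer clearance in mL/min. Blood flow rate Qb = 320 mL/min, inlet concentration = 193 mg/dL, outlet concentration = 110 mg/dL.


K = Qb * (Cb_in - Cb_out) / Cb_in
K = 320 * (193 - 110) / 193
K = 137.6 mL/min


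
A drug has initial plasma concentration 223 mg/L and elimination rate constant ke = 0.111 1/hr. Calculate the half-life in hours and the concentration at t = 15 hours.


t_half = ln(2) / ke = 0.693147 / 0.111 = 6.245 hr
C(t) = C0 * exp(-ke*t) = 223 * exp(-0.111*15)
C(15) = 42.19 mg/L


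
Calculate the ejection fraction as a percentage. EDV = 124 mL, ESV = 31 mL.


SV = EDV - ESV = 124 - 31 = 93 mL
EF = SV/EDV * 100 = 93/124 * 100
EF = 75%


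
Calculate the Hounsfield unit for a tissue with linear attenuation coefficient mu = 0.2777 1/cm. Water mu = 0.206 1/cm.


HU = ((mu_tissue - mu_water) / mu_water) * 1000
HU = ((0.2777 - 0.206) / 0.206) * 1000
HU = 348.1


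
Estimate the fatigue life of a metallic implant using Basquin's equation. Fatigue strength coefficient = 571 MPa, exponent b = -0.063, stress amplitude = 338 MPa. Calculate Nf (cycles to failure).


sigma_a = sigma_f' * (2Nf)^b
2Nf = (sigma_a/sigma_f')^(1/b)
2Nf = (338/571)^(1/-0.063)
2Nf = 4117.1224
Nf = 2059


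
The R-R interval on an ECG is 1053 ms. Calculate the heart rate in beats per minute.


HR = 60 / RR_interval(s)
RR = 1053 ms = 1.053 s
HR = 60 / 1.053 = 56.98 bpm


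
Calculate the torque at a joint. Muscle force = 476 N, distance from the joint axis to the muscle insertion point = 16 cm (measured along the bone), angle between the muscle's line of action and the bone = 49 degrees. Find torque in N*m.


Torque = F * d * sin(theta)   (moment arm = d*sin(theta))
d = 16 cm = 0.16 m
Torque = 476 * 0.16 * sin(49)
Torque = 57.48 N*m


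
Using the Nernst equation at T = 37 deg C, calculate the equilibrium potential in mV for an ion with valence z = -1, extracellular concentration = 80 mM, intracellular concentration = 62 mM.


E = (RT/(zF)) * ln(C_out/C_in)
T = 37 + 273.15 = 310.15 K
E = (8.314 * 310.15 / (-1 * 96485)) * ln(80/62)
E = -6.812 mV


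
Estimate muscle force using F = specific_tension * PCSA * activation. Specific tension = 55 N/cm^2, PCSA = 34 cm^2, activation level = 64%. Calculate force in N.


F = sigma * PCSA * activation
F = 55 * 34 * 0.64
F = 1197 N


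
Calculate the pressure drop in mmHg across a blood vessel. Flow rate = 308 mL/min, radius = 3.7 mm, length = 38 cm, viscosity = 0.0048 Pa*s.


dP = 8*mu*L*Q / (pi*r^4)
Q = 308 mL/min = 5.13333e-06 m^3/s
dP = 127.221 Pa = 127.221 / 133.322 mmHg = 0.9542 mmHg


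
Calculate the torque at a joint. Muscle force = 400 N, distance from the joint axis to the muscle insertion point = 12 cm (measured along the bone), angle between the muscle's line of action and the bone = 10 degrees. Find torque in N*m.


Torque = F * d * sin(theta)   (moment arm = d*sin(theta))
d = 12 cm = 0.12 m
Torque = 400 * 0.12 * sin(10)
Torque = 8.335 N*m


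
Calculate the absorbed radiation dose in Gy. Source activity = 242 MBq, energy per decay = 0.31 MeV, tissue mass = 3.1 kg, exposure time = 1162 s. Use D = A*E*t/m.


A = 242 MBq = 2.4200e+08 Bq
E = 0.31 MeV = 4.9662e-14 J
D = A*E*t/m = 2.4200e+08*4.9662e-14*1162/3.1
D = 0.004505 Gy
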